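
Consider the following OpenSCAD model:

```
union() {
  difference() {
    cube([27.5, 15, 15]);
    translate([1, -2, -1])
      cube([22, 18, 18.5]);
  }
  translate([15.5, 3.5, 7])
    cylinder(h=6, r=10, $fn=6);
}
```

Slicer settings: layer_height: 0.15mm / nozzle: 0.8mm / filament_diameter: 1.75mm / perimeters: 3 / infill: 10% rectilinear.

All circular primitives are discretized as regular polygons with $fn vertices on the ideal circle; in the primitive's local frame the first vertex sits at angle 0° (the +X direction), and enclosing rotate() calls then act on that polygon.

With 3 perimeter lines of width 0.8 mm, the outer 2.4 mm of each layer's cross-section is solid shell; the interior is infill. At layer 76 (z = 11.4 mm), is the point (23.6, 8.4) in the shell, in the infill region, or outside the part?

At z = 11.4 mm: the cube (footprint 27.5×15) is included at this height; the 22×18 cube at (1, -2) contributes its full rectangle; Subtracting the remaining from the first: starting from the 27.5×15 cube, the 22×18 cube at (1, -2) partially overlaps it — only the 330.00 mm² overlap (of its 396.00 mm²) is removed, clipping the outline — 2 connected regions; the r=10 cylinder at (15.5, 3.5) contributes a regular 6-gon of circumradius 10; Taking the union: the regions partially overlap (shared area 10.63 mm²), so overlapping operands fuse into one piece — 2 connected regions. Overall, the cross-section has 2 separate islands. The nearest boundary edge runs (23.00, 7.83)→(23.00, 15.00); distance from the point to it = 0.60 mm. (Shell/infill is judged within the island containing the point — the largest one.) The point is inside the cross-section, 0.60 mm from the nearest boundary — within the 2.4 mm shell band (3 × 0.8).

shell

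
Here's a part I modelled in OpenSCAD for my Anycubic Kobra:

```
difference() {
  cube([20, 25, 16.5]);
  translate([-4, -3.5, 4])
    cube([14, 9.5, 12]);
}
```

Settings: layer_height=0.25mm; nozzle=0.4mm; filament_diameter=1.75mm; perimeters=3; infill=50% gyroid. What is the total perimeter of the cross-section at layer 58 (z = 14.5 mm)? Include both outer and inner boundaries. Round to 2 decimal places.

90.00 mm

At z = 14.5 mm: the cube is present — its section is the full 20×25 rectangle (perimeter 90.00 mm); the cube at (-4, -3.5) is present — its section is the full 14×9.5 rectangle (perimeter 47.00 mm); Taking the first minus the rest: starting from the 20×25 cube, the 14×9.5 cube at (-4, -3.5) partially overlaps it — only the 60.00 mm² overlap (of its 133.00 mm²) is removed, clipping the outline — boundary = 90.00 mm. Overall, the cross-section is a single solid region. Total boundary length (outer) = 90.00 mm.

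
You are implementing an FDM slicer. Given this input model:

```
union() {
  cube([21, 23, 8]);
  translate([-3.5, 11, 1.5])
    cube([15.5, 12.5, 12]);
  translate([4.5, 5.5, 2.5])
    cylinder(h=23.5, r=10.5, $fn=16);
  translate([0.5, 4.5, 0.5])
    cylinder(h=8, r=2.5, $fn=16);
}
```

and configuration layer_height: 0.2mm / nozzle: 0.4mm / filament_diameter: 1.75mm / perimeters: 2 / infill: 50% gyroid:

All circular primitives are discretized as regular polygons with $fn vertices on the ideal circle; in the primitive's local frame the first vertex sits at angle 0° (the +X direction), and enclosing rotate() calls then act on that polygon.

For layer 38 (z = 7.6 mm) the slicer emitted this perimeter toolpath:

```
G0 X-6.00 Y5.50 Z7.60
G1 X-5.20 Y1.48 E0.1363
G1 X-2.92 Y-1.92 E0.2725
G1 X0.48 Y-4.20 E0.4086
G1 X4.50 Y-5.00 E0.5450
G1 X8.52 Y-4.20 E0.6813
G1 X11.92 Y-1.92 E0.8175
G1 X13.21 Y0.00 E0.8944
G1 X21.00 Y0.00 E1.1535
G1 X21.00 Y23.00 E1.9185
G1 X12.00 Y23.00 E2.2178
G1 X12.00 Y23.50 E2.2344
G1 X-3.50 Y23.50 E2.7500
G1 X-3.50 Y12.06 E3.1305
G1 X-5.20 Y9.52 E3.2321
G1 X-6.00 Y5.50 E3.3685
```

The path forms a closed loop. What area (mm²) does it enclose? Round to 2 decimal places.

Apply the shoelace formula to the sequence of (X, Y) vertices; enclosed area = 652.34 mm².

652.34 mm²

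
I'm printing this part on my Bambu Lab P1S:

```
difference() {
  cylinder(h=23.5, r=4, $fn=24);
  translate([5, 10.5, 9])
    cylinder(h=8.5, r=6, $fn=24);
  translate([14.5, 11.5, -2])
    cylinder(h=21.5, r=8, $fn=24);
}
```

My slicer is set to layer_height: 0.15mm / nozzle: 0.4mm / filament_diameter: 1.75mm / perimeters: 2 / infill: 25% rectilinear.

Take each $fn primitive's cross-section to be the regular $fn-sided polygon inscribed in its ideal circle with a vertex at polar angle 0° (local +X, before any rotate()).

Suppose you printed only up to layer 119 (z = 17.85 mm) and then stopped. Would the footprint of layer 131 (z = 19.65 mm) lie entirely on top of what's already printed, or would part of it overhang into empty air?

entirely on top

Compare the two slices. At z = 17.85: the r=4 cylinder contributes a regular 24-gon of circumradius 4 (area = (24/2)·4.000²·sin(360°/24) = 49.69 mm²); the cylinder at (5, 10.5) is not intersected at this z (z outside [9, 17.5]); the cylinder at (14.5, 11.5): section is a regular 24-gon, circumradius r=8 (area = (24/2)·8.000²·sin(360°/24) = 198.77 mm²); Taking the first minus the rest: starting from the r=4 cylinder (49.69 mm²), the r=8 cylinder at (14.5, 11.5) misses the remaining region (no effect) — area = 49.69 mm². At z = 19.65: the cylinder: section is a regular 24-gon, circumradius r=4 (area = (24/2)·4.000²·sin(360°/24) = 49.69 mm²); the cylinder at (5, 10.5) is not intersected at this z (z outside [9, 17.5]); the cylinder at (14.5, 11.5) does not reach this height (z outside [-2, 19.5]); Subtracting the remaining from the first: none of the subtracted shapes is present at this height, so the r=4 cylinder is unchanged — area = 49.69 mm². Checking containment: the cross-section at z = 19.65 is a subset of the cross-section at z = 17.85.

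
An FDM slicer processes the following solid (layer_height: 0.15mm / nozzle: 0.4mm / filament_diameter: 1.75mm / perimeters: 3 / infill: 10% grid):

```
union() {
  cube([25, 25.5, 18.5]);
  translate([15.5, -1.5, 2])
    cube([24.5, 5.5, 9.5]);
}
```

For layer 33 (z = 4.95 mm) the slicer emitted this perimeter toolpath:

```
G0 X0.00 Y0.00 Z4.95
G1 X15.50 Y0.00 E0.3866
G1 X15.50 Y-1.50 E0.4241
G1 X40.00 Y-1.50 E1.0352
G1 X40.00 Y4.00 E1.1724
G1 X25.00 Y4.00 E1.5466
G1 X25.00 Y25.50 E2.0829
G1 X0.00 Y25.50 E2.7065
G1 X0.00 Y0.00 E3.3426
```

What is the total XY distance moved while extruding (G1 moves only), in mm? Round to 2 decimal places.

Sum the Euclidean lengths of each G1 segment: total = 134.00 mm.

134.00 mm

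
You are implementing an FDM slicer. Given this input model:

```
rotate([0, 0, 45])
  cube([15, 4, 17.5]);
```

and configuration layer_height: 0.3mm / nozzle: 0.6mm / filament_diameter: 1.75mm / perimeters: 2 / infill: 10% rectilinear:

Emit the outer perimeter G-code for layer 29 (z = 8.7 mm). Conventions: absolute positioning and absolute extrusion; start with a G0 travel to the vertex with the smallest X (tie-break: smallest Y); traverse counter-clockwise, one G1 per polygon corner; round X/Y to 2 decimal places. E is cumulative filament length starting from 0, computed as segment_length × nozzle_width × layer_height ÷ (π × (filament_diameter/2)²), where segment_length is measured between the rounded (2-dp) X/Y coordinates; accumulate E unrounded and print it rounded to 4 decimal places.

At z = 8.7 mm: the 15×4 cube contributes its full rectangle; (rotated 45° about Z; rotation is an isometry so areas/perimeters/island counts are preserved). The outline is a single polygon with 4 vertices. Extrusion per mm of travel: 0.6 × 0.3 / (π × 0.875²) = 0.074835. Accumulating E over each segment gives final E = 2.8448.

G0 X-2.83 Y2.83 Z8.70
G1 X0.00 Y0.00 E0.2995
G1 X10.61 Y10.61 E1.4224
G1 X7.78 Y13.44 E1.7219
G1 X-2.83 Y2.83 E2.8448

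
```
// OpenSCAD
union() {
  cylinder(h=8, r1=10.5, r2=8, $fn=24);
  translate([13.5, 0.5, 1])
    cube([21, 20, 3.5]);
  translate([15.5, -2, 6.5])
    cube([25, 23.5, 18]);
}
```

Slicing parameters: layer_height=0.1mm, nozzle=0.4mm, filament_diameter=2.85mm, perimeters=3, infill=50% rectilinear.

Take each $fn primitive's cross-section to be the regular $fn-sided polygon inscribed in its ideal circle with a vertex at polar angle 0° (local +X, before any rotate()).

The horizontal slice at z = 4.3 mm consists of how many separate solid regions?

At z = 4.3 mm: the cone: at t=0.537 of its height the radius interpolates to r₁+(r₂−r₁)t = 9.156, giving a regular 24-gon of that circumradius; the 21×20 cube at (13.5, 0.5) contributes its full rectangle; the cube at (15.5, -2) is not intersected at this z (z outside [6.5, 24.5]); Merging all regions: the 2 present regions are separate (no shared area or edge), so areas and boundary lengths simply add and each stays a separate island — 2 connected regions. The result has 2 disconnected regions.

2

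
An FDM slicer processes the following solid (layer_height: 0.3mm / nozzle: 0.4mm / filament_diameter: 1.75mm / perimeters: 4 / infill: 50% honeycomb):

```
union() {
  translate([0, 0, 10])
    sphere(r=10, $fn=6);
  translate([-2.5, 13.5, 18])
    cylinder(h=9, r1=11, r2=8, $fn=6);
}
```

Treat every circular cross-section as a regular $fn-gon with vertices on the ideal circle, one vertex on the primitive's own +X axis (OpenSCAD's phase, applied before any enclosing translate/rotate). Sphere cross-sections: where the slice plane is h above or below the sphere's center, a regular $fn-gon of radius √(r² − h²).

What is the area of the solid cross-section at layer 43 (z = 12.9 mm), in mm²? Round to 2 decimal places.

At z = 12.9 mm: the r=10 sphere contributes a regular 6-gon of circumradius √(10²−2.9²) = 9.570 (area = (6/2)·9.570²·sin(360°/6) = 237.96 mm²); the cone at (-2.5, 13.5) does not reach this height (z outside [18, 27]); Merging all regions: only the r=10 sphere is present, so the union is just that shape — area = 237.96 mm². Overall, the cross-section is a single solid region. Net area = 237.96 mm².

237.96 mm²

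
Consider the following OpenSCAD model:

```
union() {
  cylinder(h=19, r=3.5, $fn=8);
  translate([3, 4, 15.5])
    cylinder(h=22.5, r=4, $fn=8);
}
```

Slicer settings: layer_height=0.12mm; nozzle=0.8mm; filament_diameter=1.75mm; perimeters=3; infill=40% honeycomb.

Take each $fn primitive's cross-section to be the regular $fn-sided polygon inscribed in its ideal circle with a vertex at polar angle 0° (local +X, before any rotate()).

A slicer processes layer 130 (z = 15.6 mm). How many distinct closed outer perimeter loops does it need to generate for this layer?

1

At z = 15.6 mm: the cylinder: section is a regular 8-gon, circumradius r=3.5; the cylinder at (3, 4): section is a regular 8-gon, circumradius r=4; Taking the union: the regions partially overlap (shared area 7.37 mm²), so overlapping operands fuse into one piece — 1 connected region. The result has 1 disconnected region.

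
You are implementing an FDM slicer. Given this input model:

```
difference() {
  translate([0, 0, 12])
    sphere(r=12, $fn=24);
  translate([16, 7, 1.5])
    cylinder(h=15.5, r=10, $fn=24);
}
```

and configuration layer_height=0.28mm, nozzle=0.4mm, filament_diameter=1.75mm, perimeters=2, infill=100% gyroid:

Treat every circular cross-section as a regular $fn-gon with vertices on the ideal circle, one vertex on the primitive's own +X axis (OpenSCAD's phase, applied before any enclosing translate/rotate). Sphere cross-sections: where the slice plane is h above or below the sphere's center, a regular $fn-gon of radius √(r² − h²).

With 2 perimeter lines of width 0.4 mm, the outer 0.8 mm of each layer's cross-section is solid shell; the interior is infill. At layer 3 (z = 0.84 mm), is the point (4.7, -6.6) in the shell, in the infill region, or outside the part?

outside

At z = 0.84 mm: the sphere: section is a regular 24-gon, circumradius = √(r²−h²) = √(12²−11.16²) = 4.411; the cylinder at (16, 7) is absent (z outside [1.5, 17]); After the difference (first − rest): none of the subtracted shapes is present at this height, so the r=12 sphere is unchanged — 1 connected region. Overall, the cross-section is a single solid region. The nearest boundary edge runs (2.21, -3.82)→(3.12, -3.12); distance from the point to it = 3.72 mm. The point is not inside any of the regions above, so it lies outside the cross-section (3.72 mm from the nearest boundary).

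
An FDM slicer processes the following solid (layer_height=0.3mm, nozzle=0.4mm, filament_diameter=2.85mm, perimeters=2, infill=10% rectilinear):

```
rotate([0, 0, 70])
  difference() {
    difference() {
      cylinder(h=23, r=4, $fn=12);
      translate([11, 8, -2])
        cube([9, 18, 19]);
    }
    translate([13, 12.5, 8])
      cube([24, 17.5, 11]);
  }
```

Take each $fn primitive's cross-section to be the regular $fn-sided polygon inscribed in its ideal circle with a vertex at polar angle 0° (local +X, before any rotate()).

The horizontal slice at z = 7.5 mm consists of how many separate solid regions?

1

At z = 7.5 mm: the r=4 cylinder contributes a regular 12-gon of circumradius 4; the cube at (11, 8) (footprint 9×18) is included at this height; After the difference (first − rest): starting from the r=4 cylinder, the 9×18 cube at (11, 8) misses the remaining region (no effect) — 1 connected region; the cube at (13, 12.5) does not reach this height (z outside [8, 19]); Taking the first minus the rest: none of the subtracted shapes is present at this height, so that combined region is unchanged — 1 connected region; (whole slice rotated 70° about Z — lengths, areas and connectivity unchanged). The result has 1 disconnected region.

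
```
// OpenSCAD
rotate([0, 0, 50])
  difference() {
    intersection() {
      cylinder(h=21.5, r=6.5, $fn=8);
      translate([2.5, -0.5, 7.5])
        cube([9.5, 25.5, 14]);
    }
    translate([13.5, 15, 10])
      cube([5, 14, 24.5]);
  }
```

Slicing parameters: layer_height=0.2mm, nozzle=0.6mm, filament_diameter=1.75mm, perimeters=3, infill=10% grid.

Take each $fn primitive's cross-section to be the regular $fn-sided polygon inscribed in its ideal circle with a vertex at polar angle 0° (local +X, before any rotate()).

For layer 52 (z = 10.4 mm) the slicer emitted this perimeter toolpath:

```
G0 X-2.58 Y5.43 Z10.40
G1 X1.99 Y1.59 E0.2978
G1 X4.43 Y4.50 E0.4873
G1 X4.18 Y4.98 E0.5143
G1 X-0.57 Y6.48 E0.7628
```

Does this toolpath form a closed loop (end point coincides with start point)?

Start point (G0): (-2.58, 5.43). End point (last G1): the path does not return to the start — open.

no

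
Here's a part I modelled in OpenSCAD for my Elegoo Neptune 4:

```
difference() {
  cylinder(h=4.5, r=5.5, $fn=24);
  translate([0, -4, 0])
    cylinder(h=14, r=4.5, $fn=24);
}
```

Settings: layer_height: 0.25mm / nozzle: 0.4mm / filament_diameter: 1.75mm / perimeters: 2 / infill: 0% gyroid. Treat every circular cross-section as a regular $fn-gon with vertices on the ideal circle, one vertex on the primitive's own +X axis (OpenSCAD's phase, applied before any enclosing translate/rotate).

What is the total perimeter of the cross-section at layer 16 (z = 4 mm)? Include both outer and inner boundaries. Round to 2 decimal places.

At z = 4 mm: the r=5.5 cylinder gives a regular 24-gon of circumradius 5.5 (constant along its height) (perimeter = 2·24·5.500·sin(180°/24) = 34.46 mm); the r=4.5 cylinder at (0, -4) contributes a regular 24-gon of circumradius 4.5 (perimeter = 2·24·4.500·sin(180°/24) = 28.19 mm); After the difference (first − rest): starting from the r=5.5 cylinder, the r=4.5 cylinder at (0, -4) partially overlaps it — only the 38.42 mm² overlap (of its 62.89 mm²) is removed, clipping the outline — boundary = 36.71 mm. Overall, the cross-section is a single solid region. Total boundary length (outer) = 36.71 mm.

36.71 mm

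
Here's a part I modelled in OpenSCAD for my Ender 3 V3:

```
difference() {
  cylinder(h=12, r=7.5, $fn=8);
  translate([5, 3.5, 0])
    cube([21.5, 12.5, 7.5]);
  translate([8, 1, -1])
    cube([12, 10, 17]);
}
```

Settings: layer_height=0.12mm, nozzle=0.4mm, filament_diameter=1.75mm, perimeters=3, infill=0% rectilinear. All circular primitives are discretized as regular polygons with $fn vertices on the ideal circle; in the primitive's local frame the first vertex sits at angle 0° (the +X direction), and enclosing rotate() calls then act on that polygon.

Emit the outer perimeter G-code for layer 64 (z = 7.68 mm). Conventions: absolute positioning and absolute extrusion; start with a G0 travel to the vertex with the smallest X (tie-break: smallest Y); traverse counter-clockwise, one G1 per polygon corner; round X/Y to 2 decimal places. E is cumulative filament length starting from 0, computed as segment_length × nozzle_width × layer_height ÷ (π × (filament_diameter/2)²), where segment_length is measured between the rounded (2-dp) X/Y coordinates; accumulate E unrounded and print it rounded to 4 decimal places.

G0 X-7.50 Y0.00 Z7.68
G1 X-5.30 Y-5.30 E0.1145
G1 X0.00 Y-7.50 E0.2290
G1 X5.30 Y-5.30 E0.3436
G1 X7.50 Y0.00 E0.4581
G1 X5.30 Y5.30 E0.5726
G1 X0.00 Y7.50 E0.6871
G1 X-5.30 Y5.30 E0.8016
G1 X-7.50 Y0.00 E0.9161

At z = 7.68 mm: the r=7.5 cylinder contributes a regular 8-gon of circumradius 7.5; the cube at (5, 3.5) does not reach this height (z outside [0, 7.5]); the cube at (8, 1) (footprint 12×10) is included at this height; After the difference (first − rest): starting from the r=7.5 cylinder, the 12×10 cube at (8, 1) misses the remaining region (no effect) — 1 connected region. The outline is a single polygon with 8 vertices. Extrusion per mm of travel: 0.4 × 0.12 / (π × 0.875²) = 0.019956. Accumulating E over each segment gives final E = 0.9161.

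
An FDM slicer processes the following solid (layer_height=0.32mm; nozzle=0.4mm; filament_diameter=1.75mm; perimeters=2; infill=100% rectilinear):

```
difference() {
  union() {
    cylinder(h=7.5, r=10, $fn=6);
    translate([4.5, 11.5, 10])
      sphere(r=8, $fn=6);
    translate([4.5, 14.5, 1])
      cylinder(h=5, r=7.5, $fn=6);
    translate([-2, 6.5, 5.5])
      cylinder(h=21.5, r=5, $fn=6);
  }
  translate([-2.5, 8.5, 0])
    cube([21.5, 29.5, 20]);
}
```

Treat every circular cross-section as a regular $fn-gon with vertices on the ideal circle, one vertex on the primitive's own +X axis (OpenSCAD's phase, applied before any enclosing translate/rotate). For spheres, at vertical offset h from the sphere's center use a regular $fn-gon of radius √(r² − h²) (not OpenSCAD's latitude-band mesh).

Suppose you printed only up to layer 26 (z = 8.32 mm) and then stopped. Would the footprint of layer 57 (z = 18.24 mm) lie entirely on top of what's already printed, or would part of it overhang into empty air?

Compare the two slices. At z = 8.32: the cylinder is not intersected at this z (z outside [0, 7.5]); the r=8 sphere at (4.5, 11.5) slices to a regular 6-gon of circumradius 7.822 (√(r²−h²) with h=1.68 from center) (area = (6/2)·7.822²·sin(360°/6) = 158.94 mm²); the cylinder at (4.5, 14.5) does not reach this height (z outside [1, 6]); the r=5 cylinder at (-2, 6.5) contributes a regular 6-gon of circumradius 5 (area = (6/2)·5.000²·sin(360°/6) = 64.95 mm²); Combining (union): the regions partially overlap — summed areas 223.90 mm² minus the doubly-counted overlap 19.15 mm² gives 204.75 mm² — area = 204.75 mm²; the 21.5×29.5 cube at (-2.5, 8.5) contributes its full rectangle (area 634.25 mm²); Taking the first minus the rest: starting from the result so far (204.75 mm²), the 21.5×29.5 cube at (-2.5, 8.5) partially overlaps it — only the 120.75 mm² overlap (of its 634.25 mm²) is removed, clipping the outline — area = 83.99 mm². At z = 18.24: the cylinder does not reach this height (z outside [0, 7.5]); the sphere at (4.5, 11.5) is absent (|z−center|=8.240 > r=8); the cylinder at (4.5, 14.5) does not reach this height (z outside [1, 6]); the r=5 cylinder at (-2, 6.5) contributes a regular 6-gon of circumradius 5 (area = (6/2)·5.000²·sin(360°/6) = 64.95 mm²); Taking the union: only the r=5 cylinder at (-2, 6.5) is present, so the union is just that shape — area = 64.95 mm²; the cube at (-2.5, 8.5) (footprint 21.5×29.5) is included at this height (area 634.25 mm²); After the difference (first − rest): starting from that combined region (64.95 mm²), the 21.5×29.5 cube at (-2.5, 8.5) partially overlaps it — only the 8.56 mm² overlap (of its 634.25 mm²) is removed, clipping the outline — area = 56.39 mm². Checking containment: the cross-section at z = 18.24 is a subset of the cross-section at z = 8.32.

entirely on top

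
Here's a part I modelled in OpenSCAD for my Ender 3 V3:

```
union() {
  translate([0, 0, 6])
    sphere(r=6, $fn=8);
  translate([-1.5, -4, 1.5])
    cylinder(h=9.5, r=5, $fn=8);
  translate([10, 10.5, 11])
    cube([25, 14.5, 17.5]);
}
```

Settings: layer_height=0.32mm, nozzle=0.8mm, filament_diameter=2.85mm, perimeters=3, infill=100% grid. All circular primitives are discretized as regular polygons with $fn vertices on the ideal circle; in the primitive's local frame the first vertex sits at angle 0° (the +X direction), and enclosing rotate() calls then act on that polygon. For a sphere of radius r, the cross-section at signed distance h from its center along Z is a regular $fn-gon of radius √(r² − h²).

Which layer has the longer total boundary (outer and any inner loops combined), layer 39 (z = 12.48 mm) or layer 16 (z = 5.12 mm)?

layer 39 (z = 12.48 mm)

Layer 39 (z = 12.48): the sphere does not reach this height (|z−center|=6.480 > r=6); the cylinder at (-1.5, -4) is not intersected at this z (z outside [1.5, 11]); the 25×14.5 cube at (10, 10.5) contributes its full rectangle (perimeter 79.00 mm); Merging all regions: only the 25×14.5 cube at (10, 10.5) is present, so the union is just that shape — boundary = 79.00 mm. So its perimeter = 79.00 mm. Layer 16 (z = 5.12): the r=6 sphere slices to a regular 8-gon of circumradius 5.935 (√(r²−h²) with h=0.88 from center) (perimeter = 2·8·5.935·sin(180°/8) = 36.34 mm); the r=5 cylinder at (-1.5, -4) contributes a regular 8-gon of circumradius 5 (perimeter = 2·8·5.000·sin(180°/8) = 30.61 mm); the cube at (10, 10.5) is absent (z outside [11, 28.5]); Merging all regions: the regions partially overlap (shared area 41.03 mm²), so the edge portions inside another operand are dropped and the merged outline is re-measured after clipping — boundary = 42.73 mm. So its perimeter = 42.73 mm. Layer 39 is larger (79.00 vs 42.73 mm).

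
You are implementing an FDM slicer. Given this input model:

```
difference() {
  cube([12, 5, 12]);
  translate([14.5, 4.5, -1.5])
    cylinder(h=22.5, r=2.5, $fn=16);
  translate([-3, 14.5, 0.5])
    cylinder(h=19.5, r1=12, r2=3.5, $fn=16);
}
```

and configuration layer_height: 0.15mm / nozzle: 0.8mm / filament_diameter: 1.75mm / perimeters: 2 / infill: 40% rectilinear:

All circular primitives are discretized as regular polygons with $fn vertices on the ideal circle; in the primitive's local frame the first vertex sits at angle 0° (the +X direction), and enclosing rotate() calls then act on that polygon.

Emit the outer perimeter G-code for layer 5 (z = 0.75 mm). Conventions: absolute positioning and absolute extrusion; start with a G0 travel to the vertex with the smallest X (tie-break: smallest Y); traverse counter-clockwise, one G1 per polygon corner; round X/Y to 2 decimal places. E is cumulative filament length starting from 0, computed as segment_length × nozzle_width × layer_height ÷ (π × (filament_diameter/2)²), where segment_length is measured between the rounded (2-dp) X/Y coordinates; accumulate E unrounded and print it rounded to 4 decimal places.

G0 X0.00 Y0.00 Z0.75
G1 X12.00 Y0.00 E0.5987
G1 X12.00 Y5.00 E0.8481
G1 X3.77 Y5.00 E1.2587
G1 X1.55 Y3.51 E1.3921
G1 X0.00 Y3.21 E1.4709
G1 X0.00 Y0.00 E1.6310

At z = 0.75 mm: the cube (footprint 12×5) is included at this height; the r=2.5 cylinder at (14.5, 4.5) contributes a regular 16-gon of circumradius 2.5; the cone at (-3, 14.5) (r1=12→r2=3.5) has section circumradius 11.891 here — a regular 16-gon; Taking the first minus the rest: starting from the 12×5 cube, the r=2.5 cylinder at (14.5, 4.5) misses the remaining region (no effect); the cone at (-3, 14.5) partially overlaps it — only the 4.20 mm² overlap (of its 432.88 mm²) is removed, clipping the outline — 1 connected region. The outline is a single polygon with 6 vertices. Extrusion per mm of travel: 0.8 × 0.15 / (π × 0.875²) = 0.049890. Accumulating E over each segment gives final E = 1.6310.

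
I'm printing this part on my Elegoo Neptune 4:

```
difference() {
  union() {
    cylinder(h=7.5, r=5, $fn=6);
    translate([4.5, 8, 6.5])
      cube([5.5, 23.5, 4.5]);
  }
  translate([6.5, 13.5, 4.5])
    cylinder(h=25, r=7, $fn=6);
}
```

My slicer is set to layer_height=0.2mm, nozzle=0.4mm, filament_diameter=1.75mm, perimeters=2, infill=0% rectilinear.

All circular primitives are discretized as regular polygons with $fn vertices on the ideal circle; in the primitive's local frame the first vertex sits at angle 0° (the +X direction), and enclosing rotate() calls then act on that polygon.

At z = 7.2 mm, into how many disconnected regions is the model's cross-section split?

At z = 7.2 mm: the r=5 cylinder gives a regular 6-gon of circumradius 5 (constant along its height); the cube at (4.5, 8) is present — its section is the full 5.5×23.5 rectangle; Combining (union): the 2 present regions are separate (no shared area or edge), so areas and boundary lengths simply add and each stays a separate island — 2 connected regions; the r=7 cylinder at (6.5, 13.5) gives a regular 6-gon of circumradius 7 (constant along its height); Subtracting the remaining from the first: starting from that combined region, the r=7 cylinder at (6.5, 13.5) partially overlaps it — only the 63.59 mm² overlap (of its 127.31 mm²) is removed, clipping the outline — 2 connected regions. The result has 2 disconnected regions.

2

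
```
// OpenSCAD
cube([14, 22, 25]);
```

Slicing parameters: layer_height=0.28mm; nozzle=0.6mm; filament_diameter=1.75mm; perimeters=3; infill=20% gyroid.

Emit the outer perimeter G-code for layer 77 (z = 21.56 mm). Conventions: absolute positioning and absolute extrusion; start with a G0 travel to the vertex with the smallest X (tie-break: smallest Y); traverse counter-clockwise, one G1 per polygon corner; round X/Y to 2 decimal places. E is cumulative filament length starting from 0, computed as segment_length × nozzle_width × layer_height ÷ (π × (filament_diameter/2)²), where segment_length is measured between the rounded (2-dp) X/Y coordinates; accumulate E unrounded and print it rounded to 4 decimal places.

G0 X0.00 Y0.00 Z21.56
G1 X14.00 Y0.00 E0.9778
G1 X14.00 Y22.00 E2.5145
G1 X0.00 Y22.00 E3.4923
G1 X0.00 Y0.00 E5.0289

At z = 21.56 mm: the cube (footprint 14×22) is included at this height. The outline is a single polygon with 4 vertices. Extrusion per mm of travel: 0.6 × 0.28 / (π × 0.875²) = 0.069846. Accumulating E over each segment gives final E = 5.0289.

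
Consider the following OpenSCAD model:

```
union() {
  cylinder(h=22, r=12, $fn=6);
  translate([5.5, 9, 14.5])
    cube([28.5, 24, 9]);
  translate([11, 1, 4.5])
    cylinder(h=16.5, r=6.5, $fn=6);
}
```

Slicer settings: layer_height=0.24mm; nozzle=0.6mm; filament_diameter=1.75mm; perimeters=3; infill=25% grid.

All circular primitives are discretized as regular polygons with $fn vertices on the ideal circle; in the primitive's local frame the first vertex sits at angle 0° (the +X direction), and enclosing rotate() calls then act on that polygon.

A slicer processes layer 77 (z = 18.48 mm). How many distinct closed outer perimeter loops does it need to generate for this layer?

At z = 18.48 mm: the cylinder: section is a regular 6-gon, circumradius r=12; the cube at (5.5, 9) is present — its section is the full 28.5×24 rectangle; the cylinder at (11, 1): section is a regular 6-gon, circumradius r=6.5; Combining (union): the regions partially overlap (shared area 48.53 mm²), so overlapping operands fuse into one piece — 1 connected region. The result has 1 disconnected region.

1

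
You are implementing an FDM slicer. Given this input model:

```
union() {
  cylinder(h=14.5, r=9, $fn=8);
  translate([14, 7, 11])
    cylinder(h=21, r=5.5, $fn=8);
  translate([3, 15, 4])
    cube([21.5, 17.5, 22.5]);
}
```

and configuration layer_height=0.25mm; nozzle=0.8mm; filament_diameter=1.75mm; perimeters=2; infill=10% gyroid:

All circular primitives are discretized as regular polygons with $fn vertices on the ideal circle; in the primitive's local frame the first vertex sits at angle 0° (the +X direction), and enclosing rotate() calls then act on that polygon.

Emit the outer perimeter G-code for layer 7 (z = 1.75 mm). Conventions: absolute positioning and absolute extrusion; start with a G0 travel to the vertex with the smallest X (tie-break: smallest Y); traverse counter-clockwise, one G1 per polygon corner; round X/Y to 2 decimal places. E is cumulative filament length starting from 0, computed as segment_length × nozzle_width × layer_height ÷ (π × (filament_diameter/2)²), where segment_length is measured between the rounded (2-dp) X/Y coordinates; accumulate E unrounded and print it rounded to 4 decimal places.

At z = 1.75 mm: the r=9 cylinder gives a regular 8-gon of circumradius 9 (constant along its height); the cylinder at (14, 7) is not intersected at this z (z outside [11, 32]); the cube at (3, 15) is absent (z outside [4, 26.5]); Merging all regions: only the r=9 cylinder is present, so the union is just that shape — 1 connected region. The outline is a single polygon with 8 vertices. Extrusion per mm of travel: 0.8 × 0.25 / (π × 0.875²) = 0.083150. Accumulating E over each segment gives final E = 4.5807.

G0 X-9.00 Y0.00 Z1.75
G1 X-6.36 Y-6.36 E0.5726
G1 X0.00 Y-9.00 E1.1452
G1 X6.36 Y-6.36 E1.7178
G1 X9.00 Y0.00 E2.2903
G1 X6.36 Y6.36 E2.8629
G1 X0.00 Y9.00 E3.4355
G1 X-6.36 Y6.36 E4.0081
G1 X-9.00 Y0.00 E4.5807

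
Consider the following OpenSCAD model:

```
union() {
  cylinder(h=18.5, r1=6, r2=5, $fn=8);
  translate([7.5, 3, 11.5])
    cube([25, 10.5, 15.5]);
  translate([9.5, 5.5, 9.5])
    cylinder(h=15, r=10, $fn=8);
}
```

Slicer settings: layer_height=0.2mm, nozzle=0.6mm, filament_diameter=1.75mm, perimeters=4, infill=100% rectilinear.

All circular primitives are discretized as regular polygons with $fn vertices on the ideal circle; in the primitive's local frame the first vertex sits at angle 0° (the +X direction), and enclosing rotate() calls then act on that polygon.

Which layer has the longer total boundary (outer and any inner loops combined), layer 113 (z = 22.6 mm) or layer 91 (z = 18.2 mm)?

layer 91 (z = 18.2 mm)

Layer 113 (z = 22.6): the cone is absent (z outside [0, 18.5]); the 25×10.5 cube at (7.5, 3) contributes its full rectangle (perimeter 71.00 mm); the r=10 cylinder at (9.5, 5.5) gives a regular 8-gon of circumradius 10 (constant along its height) (perimeter = 2·8·10.000·sin(180°/8) = 61.23 mm); Combining (union): the regions partially overlap (shared area 110.59 mm²), so the edge portions inside another operand are dropped and the merged outline is re-measured after clipping — boundary = 91.15 mm. So its perimeter = 91.15 mm. Layer 91 (z = 18.2): the cone (r1=6→r2=5) has section circumradius 5.016 here — a regular 8-gon (perimeter = 2·8·5.016·sin(180°/8) = 30.71 mm); the cube at (7.5, 3) (footprint 25×10.5) is included at this height (perimeter 71.00 mm); the cylinder at (9.5, 5.5): section is a regular 8-gon, circumradius r=10 (perimeter = 2·8·10.000·sin(180°/8) = 61.23 mm); Combining (union): the regions partially overlap (shared area 129.38 mm²), so the edge portions inside another operand are dropped and the merged outline is re-measured after clipping — boundary = 102.66 mm. So its perimeter = 102.66 mm. Layer 91 is larger (102.66 vs 91.15 mm).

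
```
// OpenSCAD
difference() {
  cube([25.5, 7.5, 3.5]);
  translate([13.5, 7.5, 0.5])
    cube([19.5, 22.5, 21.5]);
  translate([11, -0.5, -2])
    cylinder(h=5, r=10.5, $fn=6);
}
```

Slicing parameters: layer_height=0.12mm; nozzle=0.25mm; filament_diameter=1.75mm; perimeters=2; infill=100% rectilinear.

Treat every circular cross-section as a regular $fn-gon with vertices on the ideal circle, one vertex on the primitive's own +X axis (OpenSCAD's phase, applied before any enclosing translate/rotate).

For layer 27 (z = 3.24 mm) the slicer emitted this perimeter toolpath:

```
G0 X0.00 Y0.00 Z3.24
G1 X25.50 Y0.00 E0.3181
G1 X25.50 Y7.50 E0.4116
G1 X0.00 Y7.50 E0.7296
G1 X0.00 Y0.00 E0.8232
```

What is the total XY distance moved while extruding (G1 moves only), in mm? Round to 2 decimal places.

Sum the Euclidean lengths of each G1 segment: total = 66.00 mm.

66.00 mm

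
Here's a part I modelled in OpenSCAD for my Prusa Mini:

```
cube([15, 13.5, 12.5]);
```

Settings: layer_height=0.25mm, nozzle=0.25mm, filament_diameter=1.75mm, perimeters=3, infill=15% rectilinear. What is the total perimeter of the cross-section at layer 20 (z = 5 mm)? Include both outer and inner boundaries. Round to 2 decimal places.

At z = 5 mm: the cube is present — its section is the full 15×13.5 rectangle (perimeter 57.00 mm). Overall, the cross-section is a single solid region. Total boundary length (outer) = 57.00 mm.

57.00 mm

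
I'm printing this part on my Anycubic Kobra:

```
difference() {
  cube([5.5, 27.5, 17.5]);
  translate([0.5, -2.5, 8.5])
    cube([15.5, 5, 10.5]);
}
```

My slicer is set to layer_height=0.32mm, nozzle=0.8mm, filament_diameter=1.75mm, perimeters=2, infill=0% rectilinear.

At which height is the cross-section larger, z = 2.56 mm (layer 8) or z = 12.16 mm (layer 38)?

Layer 8 (z = 2.56): the cube is present — its section is the full 5.5×27.5 rectangle (area 151.25 mm²); the cube at (0.5, -2.5) is not intersected at this z (z outside [8.5, 19]); After the difference (first − rest): none of the subtracted shapes is present at this height, so the 5.5×27.5 cube is unchanged — area = 151.25 mm². So its area = 151.25 mm². Layer 38 (z = 12.16): the 5.5×27.5 cube contributes its full rectangle (area 151.25 mm²); the cube at (0.5, -2.5) (footprint 15.5×5) is included at this height (area 77.50 mm²); After the difference (first − rest): starting from the 5.5×27.5 cube (151.25 mm²), the 15.5×5 cube at (0.5, -2.5) partially overlaps it — only the 12.50 mm² overlap (of its 77.50 mm²) is removed, clipping the outline — area = 138.75 mm². So its area = 138.75 mm². Layer 8 is larger (151.25 vs 138.75 mm²).

layer 8 (z = 2.56 mm)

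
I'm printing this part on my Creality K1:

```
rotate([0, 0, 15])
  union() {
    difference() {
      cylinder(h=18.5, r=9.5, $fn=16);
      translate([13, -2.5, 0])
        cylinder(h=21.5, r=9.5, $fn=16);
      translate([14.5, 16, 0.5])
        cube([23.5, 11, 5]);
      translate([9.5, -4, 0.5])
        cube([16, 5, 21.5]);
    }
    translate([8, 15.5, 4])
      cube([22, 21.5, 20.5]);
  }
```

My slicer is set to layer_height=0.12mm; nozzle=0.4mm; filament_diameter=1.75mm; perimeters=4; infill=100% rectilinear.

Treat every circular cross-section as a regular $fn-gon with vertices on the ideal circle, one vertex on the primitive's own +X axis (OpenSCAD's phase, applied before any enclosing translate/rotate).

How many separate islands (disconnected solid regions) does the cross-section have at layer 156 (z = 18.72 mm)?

At z = 18.72 mm: the cylinder is not intersected at this z (z outside [0, 18.5]); the r=9.5 cylinder at (13, -2.5) gives a regular 16-gon of circumradius 9.5 (constant along its height); the cube at (14.5, 16) is not intersected at this z (z outside [0.5, 5.5]); the 16×5 cube at (9.5, -4) contributes its full rectangle; Taking the first minus the rest: the first operand is absent here, so nothing remains; the cube at (8, 15.5) (footprint 22×21.5) is included at this height; Taking the union: only the 22×21.5 cube at (8, 15.5) is present, so the union is just that shape — 1 connected region; (whole slice rotated 15° about Z — lengths, areas and connectivity unchanged). Overall, the cross-section is a single solid region. Island count = 1.

1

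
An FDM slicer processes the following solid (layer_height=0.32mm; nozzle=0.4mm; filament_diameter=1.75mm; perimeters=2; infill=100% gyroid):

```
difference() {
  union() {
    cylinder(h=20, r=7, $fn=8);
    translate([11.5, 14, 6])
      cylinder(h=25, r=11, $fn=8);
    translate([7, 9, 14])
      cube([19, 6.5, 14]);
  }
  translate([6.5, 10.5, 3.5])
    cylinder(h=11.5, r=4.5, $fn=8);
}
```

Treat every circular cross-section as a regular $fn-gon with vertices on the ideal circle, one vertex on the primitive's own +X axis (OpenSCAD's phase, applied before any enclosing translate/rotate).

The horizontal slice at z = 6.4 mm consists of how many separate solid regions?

2

At z = 6.4 mm: the r=7 cylinder gives a regular 8-gon of circumradius 7 (constant along its height); the cylinder at (11.5, 14): section is a regular 8-gon, circumradius r=11; the cube at (7, 9) is absent (z outside [14, 28]); Combining (union): the 2 present regions are separate (no shared area or edge), so areas and boundary lengths simply add and each stays a separate island — 2 connected regions; the r=4.5 cylinder at (6.5, 10.5) gives a regular 8-gon of circumradius 4.5 (constant along its height); Subtracting the remaining from the first: starting from the result so far, the r=4.5 cylinder at (6.5, 10.5) lies wholly inside it (removes its full 57.28 mm² and its 27.55 mm outline becomes a hole wall) — 2 connected regions with 1 hole. The result has 2 disconnected regions.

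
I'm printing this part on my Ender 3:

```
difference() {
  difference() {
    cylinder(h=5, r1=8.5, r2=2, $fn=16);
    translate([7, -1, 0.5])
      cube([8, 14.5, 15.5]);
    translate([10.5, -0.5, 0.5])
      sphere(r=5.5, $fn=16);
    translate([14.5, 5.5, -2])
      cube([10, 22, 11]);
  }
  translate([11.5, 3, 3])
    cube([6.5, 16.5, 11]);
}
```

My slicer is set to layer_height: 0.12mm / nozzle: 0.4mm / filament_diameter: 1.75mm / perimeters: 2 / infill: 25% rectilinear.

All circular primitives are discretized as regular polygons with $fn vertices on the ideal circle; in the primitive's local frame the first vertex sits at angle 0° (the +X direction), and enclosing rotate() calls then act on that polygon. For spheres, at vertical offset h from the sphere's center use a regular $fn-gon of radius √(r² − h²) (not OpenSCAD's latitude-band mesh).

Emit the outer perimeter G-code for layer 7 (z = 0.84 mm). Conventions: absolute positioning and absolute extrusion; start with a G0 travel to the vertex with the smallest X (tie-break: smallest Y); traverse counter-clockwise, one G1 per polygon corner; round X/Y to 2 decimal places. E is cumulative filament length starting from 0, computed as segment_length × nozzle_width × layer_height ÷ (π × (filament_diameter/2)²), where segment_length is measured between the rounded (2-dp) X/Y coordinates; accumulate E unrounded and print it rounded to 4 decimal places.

G0 X-7.41 Y0.00 Z0.84
G1 X-6.84 Y-2.83 E0.0576
G1 X-5.24 Y-5.24 E0.1153
G1 X-2.83 Y-6.84 E0.1731
G1 X0.00 Y-7.41 E0.2307
G1 X2.83 Y-6.84 E0.2883
G1 X5.24 Y-5.24 E0.3460
G1 X6.21 Y-3.78 E0.3810
G1 X5.43 Y-2.60 E0.4092
G1 X5.01 Y-0.50 E0.4520
G1 X5.43 Y1.60 E0.4947
G1 X6.55 Y3.28 E0.5350
G1 X5.24 Y5.24 E0.5820
G1 X2.83 Y6.84 E0.6398
G1 X0.00 Y7.41 E0.6974
G1 X-2.83 Y6.84 E0.7550
G1 X-5.24 Y5.24 E0.8127
G1 X-6.84 Y2.83 E0.8704
G1 X-7.41 Y0.00 E0.9281

At z = 0.84 mm: the cone: at t=0.168 of its height the radius interpolates to r₁+(r₂−r₁)t = 7.408, giving a regular 16-gon of that circumradius; the cube at (7, -1) is present — its section is the full 8×14.5 rectangle; the sphere at (10.5, -0.5): section is a regular 16-gon, circumradius = √(r²−h²) = √(5.5²−0.34²) = 5.489; the cube at (14.5, 5.5) is present — its section is the full 10×22 rectangle; Subtracting the remaining from the first: starting from the cone, the 8×14.5 cube at (7, -1) partially overlaps it — only the 0.73 mm² overlap (of its 116.00 mm²) is removed, clipping the outline; the r=5.5 sphere at (10.5, -0.5) partially overlaps it — only the 9.97 mm² overlap (of its 92.26 mm²) is removed, clipping the outline; the 10×22 cube at (14.5, 5.5) misses the remaining region (no effect) — 1 connected region; the cube at (11.5, 3) is not intersected at this z (z outside [3, 14]); Subtracting the remaining from the first: none of the subtracted shapes is present at this height, so that combined region is unchanged — 1 connected region. The outline is a single polygon with 18 vertices. Extrusion per mm of travel: 0.4 × 0.12 / (π × 0.875²) = 0.019956. Accumulating E over each segment gives final E = 0.9281.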